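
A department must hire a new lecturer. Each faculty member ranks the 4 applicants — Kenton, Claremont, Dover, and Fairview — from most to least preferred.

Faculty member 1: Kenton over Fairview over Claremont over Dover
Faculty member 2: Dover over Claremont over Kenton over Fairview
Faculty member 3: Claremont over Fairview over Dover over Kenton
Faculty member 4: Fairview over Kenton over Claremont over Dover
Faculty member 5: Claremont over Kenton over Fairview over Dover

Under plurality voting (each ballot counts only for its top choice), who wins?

First-place vote totals:
  Kenton: 1
  Claremont: 2
  Dover: 1
  Fairview: 1
Claremont has the most first-place votes.

Claremont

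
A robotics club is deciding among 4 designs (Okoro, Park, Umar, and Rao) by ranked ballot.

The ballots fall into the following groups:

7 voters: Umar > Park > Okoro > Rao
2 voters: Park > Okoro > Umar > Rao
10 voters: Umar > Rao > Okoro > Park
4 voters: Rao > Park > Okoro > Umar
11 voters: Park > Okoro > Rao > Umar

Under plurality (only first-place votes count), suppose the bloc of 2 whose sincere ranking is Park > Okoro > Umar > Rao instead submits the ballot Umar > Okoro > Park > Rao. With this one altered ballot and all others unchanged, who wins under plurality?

Umar

First-place totals with the altered ballot: Okoro 0, Park 11, Umar 19, Rao 4.
The winner is unchanged: still Umar.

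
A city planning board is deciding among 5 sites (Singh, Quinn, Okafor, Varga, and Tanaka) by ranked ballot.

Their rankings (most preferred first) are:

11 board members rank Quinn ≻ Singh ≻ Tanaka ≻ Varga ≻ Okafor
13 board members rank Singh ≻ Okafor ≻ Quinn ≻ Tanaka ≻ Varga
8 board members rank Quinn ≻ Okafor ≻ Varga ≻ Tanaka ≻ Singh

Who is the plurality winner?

Quinn

First-place vote totals:
  Singh: 13
  Quinn: 19
  Okafor: 0
  Varga: 0
  Tanaka: 0
Quinn has the most first-place votes.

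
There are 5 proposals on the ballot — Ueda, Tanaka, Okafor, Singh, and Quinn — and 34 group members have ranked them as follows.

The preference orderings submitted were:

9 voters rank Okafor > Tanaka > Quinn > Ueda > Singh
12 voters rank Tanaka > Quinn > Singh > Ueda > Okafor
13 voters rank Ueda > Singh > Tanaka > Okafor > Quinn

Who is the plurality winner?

Ueda

First-place vote totals:
  Ueda: 13
  Tanaka: 12
  Okafor: 9
  Singh: 0
  Quinn: 0
Ueda has the most first-place votes.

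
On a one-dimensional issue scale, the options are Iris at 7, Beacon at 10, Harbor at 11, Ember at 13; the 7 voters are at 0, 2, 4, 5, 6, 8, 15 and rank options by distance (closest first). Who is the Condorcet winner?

With single-peaked preferences on a line, the Condorcet winner is the candidate closest to the median voter.
The median voter (position 5) is closest to Iris at 7.
Check: Iris vs Harbor — voters closer to Iris: 6 of 7.

Iris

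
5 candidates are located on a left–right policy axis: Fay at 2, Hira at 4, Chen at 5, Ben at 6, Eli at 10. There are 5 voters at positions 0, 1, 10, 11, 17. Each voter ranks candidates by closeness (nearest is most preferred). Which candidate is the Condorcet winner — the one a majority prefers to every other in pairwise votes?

With single-peaked preferences on a line, the Condorcet winner is the candidate closest to the median voter.
The median voter (position 10) is closest to Eli at 10.
Check: Eli vs Ben — voters closer to Eli: 3 of 5.

Eli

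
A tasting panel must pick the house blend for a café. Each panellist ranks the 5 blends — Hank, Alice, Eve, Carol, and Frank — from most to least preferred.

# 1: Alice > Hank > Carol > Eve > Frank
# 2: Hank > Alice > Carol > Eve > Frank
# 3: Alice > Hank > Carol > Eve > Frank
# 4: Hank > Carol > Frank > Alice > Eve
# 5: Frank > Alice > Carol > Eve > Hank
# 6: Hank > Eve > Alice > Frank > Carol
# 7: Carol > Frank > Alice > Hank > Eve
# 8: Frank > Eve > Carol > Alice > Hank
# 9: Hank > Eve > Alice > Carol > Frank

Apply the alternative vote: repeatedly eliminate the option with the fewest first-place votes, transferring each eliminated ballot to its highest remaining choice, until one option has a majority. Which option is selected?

Round 1: Hank 4, Alice 2, Frank 2, Carol 1, Eve 0. Eve has the fewest and is eliminated.
Round 2: Hank 4, Alice 2, Frank 2, Carol 1. Carol has the fewest and is eliminated.
Round 3: Hank 4, Frank 3, Alice 2. Alice has the fewest and is eliminated.
Round 4: Hank 6, Frank 3. Hank has a majority.

Hank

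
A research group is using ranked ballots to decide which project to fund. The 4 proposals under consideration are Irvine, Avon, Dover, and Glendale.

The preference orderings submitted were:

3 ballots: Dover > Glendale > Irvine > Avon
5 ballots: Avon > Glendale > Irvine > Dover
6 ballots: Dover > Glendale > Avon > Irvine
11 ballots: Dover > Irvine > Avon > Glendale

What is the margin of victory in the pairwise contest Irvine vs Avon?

3

Ballots ranking Irvine above Avon: 3+11 = 14.
Ballots ranking Avon above Irvine: 5+6 = 11.
Irvine wins 14–11, a margin of 3.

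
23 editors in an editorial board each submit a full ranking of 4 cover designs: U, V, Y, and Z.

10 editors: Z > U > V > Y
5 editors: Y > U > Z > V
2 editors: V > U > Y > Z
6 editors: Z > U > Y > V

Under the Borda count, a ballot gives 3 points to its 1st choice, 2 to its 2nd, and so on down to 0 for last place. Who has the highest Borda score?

Borda scores:
  U: 10·2 + 5·2 + 2·2 + 6·2 = 46
  V: 10·1 + 5·0 + 2·3 + 6·0 = 16
  Y: 10·0 + 5·3 + 2·1 + 6·1 = 23
  Z: 10·3 + 5·1 + 2·0 + 6·3 = 53
Z has the highest total.

Z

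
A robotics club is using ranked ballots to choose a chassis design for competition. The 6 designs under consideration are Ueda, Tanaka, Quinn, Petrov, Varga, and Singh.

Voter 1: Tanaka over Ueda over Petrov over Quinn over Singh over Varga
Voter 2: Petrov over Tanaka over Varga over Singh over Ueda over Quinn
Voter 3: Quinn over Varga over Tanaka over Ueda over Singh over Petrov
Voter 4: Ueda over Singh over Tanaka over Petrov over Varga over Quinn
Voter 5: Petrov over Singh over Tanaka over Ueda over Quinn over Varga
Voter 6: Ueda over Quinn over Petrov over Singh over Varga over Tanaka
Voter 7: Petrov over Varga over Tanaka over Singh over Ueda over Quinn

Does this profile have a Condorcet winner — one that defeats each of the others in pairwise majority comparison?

No

Head-to-head results (7 voters total):
Ueda vs Tanaka: Tanaka wins 5–2.
Ueda vs Quinn: Ueda wins 6–1.
Ueda vs Petrov: Ueda wins 4–3.
Ueda vs Varga: Ueda wins 4–3.
Ueda vs Singh: Ueda wins 4–3.
Tanaka vs Quinn: Tanaka wins 5–2.
Tanaka vs Petrov: Petrov wins 4–3.
Tanaka vs Varga: Tanaka wins 4–3.
Tanaka vs Singh: Tanaka wins 4–3.
Quinn vs Petrov: Petrov wins 5–2.
Quinn vs Varga: Quinn wins 4–3.
Quinn vs Singh: Singh wins 4–3.
Petrov vs Varga: Petrov wins 6–1.
Petrov vs Singh: Petrov wins 5–2.
Varga vs Singh: Singh wins 4–3.
No candidate beats all others: Ueda beats Petrov beats Tanaka beats Ueda, a majority cycle.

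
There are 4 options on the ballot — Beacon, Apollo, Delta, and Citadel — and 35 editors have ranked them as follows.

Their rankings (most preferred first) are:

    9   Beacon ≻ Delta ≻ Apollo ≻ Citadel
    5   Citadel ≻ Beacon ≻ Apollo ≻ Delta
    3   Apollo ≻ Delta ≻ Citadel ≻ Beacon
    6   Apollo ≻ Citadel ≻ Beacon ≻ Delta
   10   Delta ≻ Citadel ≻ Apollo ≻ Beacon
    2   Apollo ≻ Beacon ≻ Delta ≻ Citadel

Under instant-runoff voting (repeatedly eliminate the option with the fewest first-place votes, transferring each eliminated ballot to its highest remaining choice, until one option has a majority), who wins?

Round 1: Apollo 11, Delta 10, Beacon 9, Citadel 5. Citadel has the fewest and is eliminated.
Round 2: Beacon 14, Apollo 11, Delta 10. Delta has the fewest and is eliminated.
Round 3: Apollo 21, Beacon 14. Apollo has a majority.

Apollo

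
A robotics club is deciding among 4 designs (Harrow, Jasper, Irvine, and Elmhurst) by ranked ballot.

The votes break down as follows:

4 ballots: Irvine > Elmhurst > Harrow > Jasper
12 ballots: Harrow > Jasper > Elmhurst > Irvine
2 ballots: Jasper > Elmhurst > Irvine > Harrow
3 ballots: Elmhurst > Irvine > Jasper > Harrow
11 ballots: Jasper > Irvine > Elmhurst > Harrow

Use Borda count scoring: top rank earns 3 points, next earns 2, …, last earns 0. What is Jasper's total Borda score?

66

Borda scores:
  Harrow: 4·1 + 12·3 + 2·0 + 3·0 + 11·0 = 40
  Jasper: 4·0 + 12·2 + 2·3 + 3·1 + 11·3 = 66
  Irvine: 4·3 + 12·0 + 2·1 + 3·2 + 11·2 = 42
  Elmhurst: 4·2 + 12·1 + 2·2 + 3·3 + 11·1 = 44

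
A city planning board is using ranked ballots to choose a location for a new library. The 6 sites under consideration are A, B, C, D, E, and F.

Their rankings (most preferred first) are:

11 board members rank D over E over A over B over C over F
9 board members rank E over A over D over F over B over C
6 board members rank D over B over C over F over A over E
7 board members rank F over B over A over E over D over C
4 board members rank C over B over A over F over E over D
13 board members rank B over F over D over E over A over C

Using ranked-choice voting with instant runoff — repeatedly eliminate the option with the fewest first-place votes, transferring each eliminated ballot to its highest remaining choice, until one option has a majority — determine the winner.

Round 1: D 17, B 13, E 9, F 7, C 4, A 0. A has the fewest and is eliminated.
Round 2: D 17, B 13, E 9, F 7, C 4. C has the fewest and is eliminated.
Round 3: B 17, D 17, E 9, F 7. F has the fewest and is eliminated.
Round 4: B 24, D 17, E 9. E has the fewest and is eliminated.
Round 5: D 26, B 24. D has a majority.

D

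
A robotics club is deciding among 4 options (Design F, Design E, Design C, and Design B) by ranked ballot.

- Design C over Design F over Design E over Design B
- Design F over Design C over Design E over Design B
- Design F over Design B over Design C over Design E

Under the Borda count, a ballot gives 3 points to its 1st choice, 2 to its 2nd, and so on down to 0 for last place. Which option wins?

Design F

Borda scores:
  Design F: 2 + 3 + 3 = 8
  Design E: 1 + 1 + 0 = 2
  Design C: 3 + 2 + 1 = 6
  Design B: 0 + 0 + 2 = 2
Design F has the highest total.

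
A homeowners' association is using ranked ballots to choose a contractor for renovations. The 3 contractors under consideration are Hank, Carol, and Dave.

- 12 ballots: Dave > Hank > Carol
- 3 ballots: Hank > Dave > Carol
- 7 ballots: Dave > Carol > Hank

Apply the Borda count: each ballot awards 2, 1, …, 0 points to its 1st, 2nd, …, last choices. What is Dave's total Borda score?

Borda scores:
  Hank: 12·1 + 3·2 + 7·0 = 18
  Carol: 12·0 + 3·0 + 7·1 = 7
  Dave: 12·2 + 3·1 + 7·2 = 41

41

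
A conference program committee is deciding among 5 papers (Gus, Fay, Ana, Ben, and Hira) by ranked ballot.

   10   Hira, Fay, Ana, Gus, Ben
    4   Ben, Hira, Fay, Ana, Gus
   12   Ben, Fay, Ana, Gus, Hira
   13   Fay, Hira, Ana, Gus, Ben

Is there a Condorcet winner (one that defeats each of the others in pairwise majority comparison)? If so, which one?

Fay

Head-to-head results (39 voters total):
Gus vs Fay: Fay wins 39–0.
Gus vs Ana: Ana wins 39–0.
Gus vs Ben: Gus wins 23–16.
Gus vs Hira: Hira wins 27–12.
Fay vs Ana: Fay wins 39–0.
Fay vs Ben: Fay wins 23–16.
Fay vs Hira: Fay wins 25–14.
Ana vs Ben: Ana wins 23–16.
Ana vs Hira: Hira wins 27–12.
Ben vs Hira: Hira wins 23–16.
Fay beats each rival — Gus (39–0), Ana (39–0), Ben (23–16), Hira (25–14) — so Fay is the Condorcet winner.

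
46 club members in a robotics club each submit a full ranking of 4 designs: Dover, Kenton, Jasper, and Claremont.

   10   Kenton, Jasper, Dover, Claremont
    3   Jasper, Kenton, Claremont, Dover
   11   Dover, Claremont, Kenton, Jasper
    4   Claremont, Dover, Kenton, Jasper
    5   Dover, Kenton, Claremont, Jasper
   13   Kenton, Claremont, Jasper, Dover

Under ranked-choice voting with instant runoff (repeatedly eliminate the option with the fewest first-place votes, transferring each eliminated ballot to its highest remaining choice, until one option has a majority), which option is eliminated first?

Round 1: Kenton 23, Dover 16, Claremont 4, Jasper 3. Jasper has the fewest and is eliminated.
Round 2: Kenton 26, Dover 16, Claremont 4. Kenton has a majority.

Jasper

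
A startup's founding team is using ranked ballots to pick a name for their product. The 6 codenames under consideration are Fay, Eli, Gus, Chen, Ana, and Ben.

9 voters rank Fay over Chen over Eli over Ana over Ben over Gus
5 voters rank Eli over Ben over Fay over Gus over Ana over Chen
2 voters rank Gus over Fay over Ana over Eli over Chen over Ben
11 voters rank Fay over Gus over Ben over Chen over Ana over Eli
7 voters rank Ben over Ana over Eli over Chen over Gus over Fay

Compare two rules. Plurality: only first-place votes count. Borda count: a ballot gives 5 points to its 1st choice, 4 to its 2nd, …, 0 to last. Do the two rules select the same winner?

Plurality first-place counts: Fay 20, Eli 5, Gus 2, Chen 0, Ana 0, Ben 7 → Fay.
Borda totals: Fay 123, Eli 77, Gus 71, Chen 74, Ana 68, Ben 97 → Fay.
The two rules agree on Fay.

Yes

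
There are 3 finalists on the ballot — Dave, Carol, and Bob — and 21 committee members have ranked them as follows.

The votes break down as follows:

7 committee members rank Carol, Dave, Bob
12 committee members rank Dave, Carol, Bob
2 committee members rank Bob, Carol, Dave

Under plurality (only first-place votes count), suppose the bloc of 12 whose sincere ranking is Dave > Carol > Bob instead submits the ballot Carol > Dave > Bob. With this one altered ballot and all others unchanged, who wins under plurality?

First-place totals with the altered ballot: Dave 0, Carol 19, Bob 2.
The switch changes the winner from Dave to Carol.

Carol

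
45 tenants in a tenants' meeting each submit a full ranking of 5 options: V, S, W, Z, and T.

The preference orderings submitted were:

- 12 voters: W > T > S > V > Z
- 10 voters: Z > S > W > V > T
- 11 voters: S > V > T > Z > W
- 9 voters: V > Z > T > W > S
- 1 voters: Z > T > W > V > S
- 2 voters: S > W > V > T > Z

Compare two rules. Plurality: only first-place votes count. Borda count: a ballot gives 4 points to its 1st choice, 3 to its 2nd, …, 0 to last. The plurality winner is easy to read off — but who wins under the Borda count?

S

Plurality first-place counts: V 9, S 13, W 12, Z 11, T 0 → S.
Borda totals: V 96, S 106, W 85, Z 82, T 81 → S.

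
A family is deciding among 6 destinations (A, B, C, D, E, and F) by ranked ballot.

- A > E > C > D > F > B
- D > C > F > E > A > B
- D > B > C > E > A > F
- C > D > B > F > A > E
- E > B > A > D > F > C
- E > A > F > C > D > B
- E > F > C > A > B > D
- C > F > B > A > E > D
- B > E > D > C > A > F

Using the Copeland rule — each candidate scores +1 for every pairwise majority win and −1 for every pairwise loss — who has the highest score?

E

Pairwise results:
  A vs B: B wins 5–4.
  A vs C: C wins 6–3.
  A vs D: A wins 5–4.
  A vs E: E wins 6–3.
  A vs F: A wins 5–4.
  B vs C: C wins 6–3.
  B vs D: D wins 5–4.
  B vs E: E wins 5–4.
  B vs F: F wins 5–4.
  C vs D: C wins 5–4.
  C vs E: E wins 5–4.
  C vs F: C wins 6–3.
  D vs E: E wins 6–3.
  D vs F: D wins 6–3.
  E vs F: E wins 6–3.
Copeland scores (wins − losses):
  A: 2 − 3 = -1
  B: 1 − 4 = -3
  C: 4 − 1 = 3
  D: 2 − 3 = -1
  E: 5 − 0 = 5
  F: 1 − 4 = -3
E has the best Copeland score.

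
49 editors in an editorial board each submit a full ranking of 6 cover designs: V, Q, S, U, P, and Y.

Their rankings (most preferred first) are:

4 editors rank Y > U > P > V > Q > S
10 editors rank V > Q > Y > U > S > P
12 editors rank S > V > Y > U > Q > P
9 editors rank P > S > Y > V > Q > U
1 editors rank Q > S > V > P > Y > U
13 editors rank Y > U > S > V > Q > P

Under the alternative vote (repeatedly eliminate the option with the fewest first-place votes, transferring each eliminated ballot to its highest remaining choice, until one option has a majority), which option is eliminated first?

Round 1: Y 17, S 12, V 10, P 9, Q 1, U 0. U has the fewest and is eliminated.
Round 2: Y 17, S 12, V 10, P 9, Q 1. Q has the fewest and is eliminated.
Round 3: Y 17, S 13, V 10, P 9. P has the fewest and is eliminated.
Round 4: S 22, Y 17, V 10. V has the fewest and is eliminated.
Round 5: Y 27, S 22. Y has a majority.

U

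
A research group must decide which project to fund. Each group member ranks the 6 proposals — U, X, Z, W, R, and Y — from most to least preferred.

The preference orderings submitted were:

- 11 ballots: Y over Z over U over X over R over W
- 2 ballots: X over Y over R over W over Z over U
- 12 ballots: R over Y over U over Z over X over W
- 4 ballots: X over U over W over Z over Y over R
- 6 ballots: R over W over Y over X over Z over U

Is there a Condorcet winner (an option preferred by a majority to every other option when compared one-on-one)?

Head-to-head results (35 voters total):
U vs X: U wins 23–12.
U vs Z: Z wins 19–16.
U vs W: U wins 27–8.
U vs R: R wins 20–15.
U vs Y: Y wins 31–4.
X vs Z: Z wins 23–12.
X vs W: X wins 29–6.
X vs R: R wins 18–17.
X vs Y: Y wins 29–6.
Z vs W: Z wins 23–12.
Z vs R: R wins 20–15.
Z vs Y: Y wins 31–4.
W vs R: R wins 31–4.
W vs Y: Y wins 25–10.
R vs Y: R wins 18–17.
R beats each rival — U (20–15), X (18–17), Z (20–15), W (31–4), Y (18–17) — so R is the Condorcet winner.

Yes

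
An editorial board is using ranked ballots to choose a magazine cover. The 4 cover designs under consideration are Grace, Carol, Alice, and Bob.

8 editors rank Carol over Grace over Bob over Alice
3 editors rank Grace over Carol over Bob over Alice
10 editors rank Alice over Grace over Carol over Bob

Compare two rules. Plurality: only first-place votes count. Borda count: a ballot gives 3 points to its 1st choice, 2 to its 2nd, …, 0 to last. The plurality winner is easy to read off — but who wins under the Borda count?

Plurality first-place counts: Grace 3, Carol 8, Alice 10, Bob 0 → Alice.
Borda totals: Grace 45, Carol 40, Alice 30, Bob 11 → Grace.

Grace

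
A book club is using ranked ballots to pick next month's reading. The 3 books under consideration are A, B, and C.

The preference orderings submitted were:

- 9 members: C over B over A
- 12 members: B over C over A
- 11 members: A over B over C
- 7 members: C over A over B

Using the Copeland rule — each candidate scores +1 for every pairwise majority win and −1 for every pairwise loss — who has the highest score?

Pairwise results:
  A vs B: B wins 21–18.
  A vs C: C wins 28–11.
  B vs C: B wins 23–16.
Copeland scores (wins − losses):
  A: 0 − 2 = -2
  B: 2 − 0 = 2
  C: 1 − 1 = 0
B has the best Copeland score.

B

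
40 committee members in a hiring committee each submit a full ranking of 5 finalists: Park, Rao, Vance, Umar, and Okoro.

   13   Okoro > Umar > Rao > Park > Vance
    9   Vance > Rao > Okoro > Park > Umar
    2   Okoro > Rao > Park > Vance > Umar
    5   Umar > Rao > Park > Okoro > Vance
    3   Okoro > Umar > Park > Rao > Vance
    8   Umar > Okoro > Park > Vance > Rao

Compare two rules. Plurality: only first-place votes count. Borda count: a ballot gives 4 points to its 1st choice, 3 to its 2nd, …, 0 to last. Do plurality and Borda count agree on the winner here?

Plurality first-place counts: Park 0, Rao 0, Vance 9, Umar 13, Okoro 18 → Okoro.
Borda totals: Park 58, Rao 77, Vance 46, Umar 100, Okoro 119 → Okoro.
The two rules agree on Okoro.

Yes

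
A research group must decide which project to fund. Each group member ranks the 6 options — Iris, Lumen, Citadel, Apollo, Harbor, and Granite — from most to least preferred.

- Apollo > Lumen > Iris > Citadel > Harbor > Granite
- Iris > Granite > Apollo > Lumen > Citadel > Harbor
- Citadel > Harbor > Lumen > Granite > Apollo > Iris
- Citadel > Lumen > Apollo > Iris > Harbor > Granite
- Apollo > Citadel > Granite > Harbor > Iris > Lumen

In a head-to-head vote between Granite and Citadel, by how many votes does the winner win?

Ballots ranking Granite above Citadel: 1.
Ballots ranking Citadel above Granite: 4.
Citadel wins 4–1, a margin of 3.

3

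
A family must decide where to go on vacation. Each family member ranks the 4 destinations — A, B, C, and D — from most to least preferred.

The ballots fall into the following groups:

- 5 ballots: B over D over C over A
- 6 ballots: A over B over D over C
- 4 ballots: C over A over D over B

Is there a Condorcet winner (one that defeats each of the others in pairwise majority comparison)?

Head-to-head results (15 voters total):
A vs B: A wins 10–5.
A vs C: C wins 9–6.
A vs D: A wins 10–5.
B vs C: B wins 11–4.
B vs D: B wins 11–4.
C vs D: D wins 11–4.
No candidate beats all others: A beats B beats C beats A, a majority cycle.

No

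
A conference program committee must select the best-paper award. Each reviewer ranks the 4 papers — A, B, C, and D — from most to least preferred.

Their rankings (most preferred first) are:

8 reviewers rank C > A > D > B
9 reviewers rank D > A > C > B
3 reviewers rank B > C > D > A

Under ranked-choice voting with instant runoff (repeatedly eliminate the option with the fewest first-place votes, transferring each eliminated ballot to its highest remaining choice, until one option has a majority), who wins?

Round 1: D 9, C 8, B 3, A 0. A has the fewest and is eliminated.
Round 2: D 9, C 8, B 3. B has the fewest and is eliminated.
Round 3: C 11, D 9. C has a majority.

C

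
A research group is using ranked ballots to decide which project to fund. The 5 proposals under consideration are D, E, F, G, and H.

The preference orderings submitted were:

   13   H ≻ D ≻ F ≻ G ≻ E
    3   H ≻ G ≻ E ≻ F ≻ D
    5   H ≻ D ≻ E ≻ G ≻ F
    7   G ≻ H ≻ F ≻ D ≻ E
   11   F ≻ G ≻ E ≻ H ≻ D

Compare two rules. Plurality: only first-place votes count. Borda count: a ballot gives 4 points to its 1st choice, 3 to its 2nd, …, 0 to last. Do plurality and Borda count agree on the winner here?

Plurality first-place counts: D 0, E 0, F 11, G 7, H 21 → H.
Borda totals: D 61, E 38, F 87, G 88, H 116 → H.
The two rules agree on H.

Yes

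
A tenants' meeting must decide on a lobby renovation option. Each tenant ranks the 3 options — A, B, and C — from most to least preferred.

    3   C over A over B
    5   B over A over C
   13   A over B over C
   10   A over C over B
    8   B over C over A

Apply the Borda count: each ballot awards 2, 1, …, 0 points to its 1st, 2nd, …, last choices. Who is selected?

Borda scores:
  A: 3·1 + 5·1 + 13·2 + 10·2 + 8·0 = 54
  B: 3·0 + 5·2 + 13·1 + 10·0 + 8·2 = 39
  C: 3·2 + 5·0 + 13·0 + 10·1 + 8·1 = 24
A has the highest total.

A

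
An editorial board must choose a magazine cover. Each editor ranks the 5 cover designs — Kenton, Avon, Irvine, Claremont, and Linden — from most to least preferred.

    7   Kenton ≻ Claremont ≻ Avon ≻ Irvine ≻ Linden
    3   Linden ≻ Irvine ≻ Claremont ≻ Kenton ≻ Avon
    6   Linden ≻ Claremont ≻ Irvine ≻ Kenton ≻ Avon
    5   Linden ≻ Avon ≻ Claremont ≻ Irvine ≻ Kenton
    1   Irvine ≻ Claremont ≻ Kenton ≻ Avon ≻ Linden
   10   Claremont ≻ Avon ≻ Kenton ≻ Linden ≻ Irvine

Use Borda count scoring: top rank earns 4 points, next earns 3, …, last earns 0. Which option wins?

Claremont

Borda scores:
  Kenton: 7·4 + 3·1 + 6·1 + 5·0 + 2 + 10·2 = 59
  Avon: 7·2 + 3·0 + 6·0 + 5·3 + 1 + 10·3 = 60
  Irvine: 7·1 + 3·3 + 6·2 + 5·1 + 4 + 10·0 = 37
  Claremont: 7·3 + 3·2 + 6·3 + 5·2 + 3 + 10·4 = 98
  Linden: 7·0 + 3·4 + 6·4 + 5·4 + 0 + 10·1 = 66
Claremont has the highest total.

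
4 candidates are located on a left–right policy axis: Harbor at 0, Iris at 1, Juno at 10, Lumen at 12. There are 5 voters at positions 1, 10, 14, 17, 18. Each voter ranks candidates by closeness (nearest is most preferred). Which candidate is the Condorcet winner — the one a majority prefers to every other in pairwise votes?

Lumen

With single-peaked preferences on a line, the Condorcet winner is the candidate closest to the median voter.
The median voter (position 14) is closest to Lumen at 12.
Check: Lumen vs Iris — voters closer to Lumen: 4 of 5.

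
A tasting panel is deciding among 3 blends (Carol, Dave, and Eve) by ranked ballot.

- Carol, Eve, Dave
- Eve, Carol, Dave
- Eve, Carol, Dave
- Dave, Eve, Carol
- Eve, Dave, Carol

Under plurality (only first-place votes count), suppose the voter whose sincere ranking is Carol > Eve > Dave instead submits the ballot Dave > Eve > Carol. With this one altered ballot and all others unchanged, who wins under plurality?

Eve

First-place totals with the altered ballot: Carol 0, Dave 2, Eve 3.
The winner is unchanged: still Eve.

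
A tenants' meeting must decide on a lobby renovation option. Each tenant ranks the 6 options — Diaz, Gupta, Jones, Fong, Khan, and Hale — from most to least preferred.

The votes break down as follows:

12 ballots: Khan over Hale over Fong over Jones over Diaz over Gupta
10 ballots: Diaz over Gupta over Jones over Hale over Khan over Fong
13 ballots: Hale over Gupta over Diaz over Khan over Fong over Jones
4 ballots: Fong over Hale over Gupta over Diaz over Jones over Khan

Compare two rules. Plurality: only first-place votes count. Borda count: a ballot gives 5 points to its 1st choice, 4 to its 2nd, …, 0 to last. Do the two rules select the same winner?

Yes

Plurality first-place counts: Diaz 10, Gupta 0, Jones 0, Fong 4, Khan 12, Hale 13 → Hale.
Borda totals: Diaz 109, Gupta 104, Jones 58, Fong 69, Khan 96, Hale 149 → Hale.
The two rules agree on Hale.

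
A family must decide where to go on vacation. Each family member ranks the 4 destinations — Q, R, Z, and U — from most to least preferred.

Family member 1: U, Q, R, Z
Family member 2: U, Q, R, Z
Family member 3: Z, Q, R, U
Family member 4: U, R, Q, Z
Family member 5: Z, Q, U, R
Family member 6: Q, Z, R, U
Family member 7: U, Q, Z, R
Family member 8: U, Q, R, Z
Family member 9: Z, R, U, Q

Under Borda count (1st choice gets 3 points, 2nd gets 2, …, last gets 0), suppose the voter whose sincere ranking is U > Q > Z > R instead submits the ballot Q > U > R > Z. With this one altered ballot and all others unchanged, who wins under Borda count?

Borda totals with the altered ballot: Q 17, R 10, Z 11, U 16.
The switch changes the winner from U to Q.

Q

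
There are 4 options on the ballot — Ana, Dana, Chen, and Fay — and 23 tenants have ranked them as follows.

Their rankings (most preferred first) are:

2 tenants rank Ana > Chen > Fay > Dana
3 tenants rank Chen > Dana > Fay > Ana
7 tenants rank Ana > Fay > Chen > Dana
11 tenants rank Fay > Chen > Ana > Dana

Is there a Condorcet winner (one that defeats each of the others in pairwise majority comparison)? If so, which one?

Fay

Head-to-head results (23 voters total):
Ana vs Dana: Ana wins 20–3.
Ana vs Chen: Chen wins 14–9.
Ana vs Fay: Fay wins 14–9.
Dana vs Chen: Chen wins 23–0.
Dana vs Fay: Fay wins 20–3.
Chen vs Fay: Fay wins 18–5.
Fay beats each rival — Ana (14–9), Dana (20–3), Chen (18–5) — so Fay is the Condorcet winner.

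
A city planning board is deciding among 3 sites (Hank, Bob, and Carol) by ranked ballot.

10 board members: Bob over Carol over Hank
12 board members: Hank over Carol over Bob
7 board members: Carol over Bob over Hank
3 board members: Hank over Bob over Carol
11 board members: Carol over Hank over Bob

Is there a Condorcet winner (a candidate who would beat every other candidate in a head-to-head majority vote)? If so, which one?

Carol

Head-to-head results (43 voters total):
Hank vs Bob: Hank wins 26–17.
Hank vs Carol: Carol wins 28–15.
Bob vs Carol: Carol wins 30–13.
Carol beats each rival — Hank (28–15), Bob (30–13) — so Carol is the Condorcet winner.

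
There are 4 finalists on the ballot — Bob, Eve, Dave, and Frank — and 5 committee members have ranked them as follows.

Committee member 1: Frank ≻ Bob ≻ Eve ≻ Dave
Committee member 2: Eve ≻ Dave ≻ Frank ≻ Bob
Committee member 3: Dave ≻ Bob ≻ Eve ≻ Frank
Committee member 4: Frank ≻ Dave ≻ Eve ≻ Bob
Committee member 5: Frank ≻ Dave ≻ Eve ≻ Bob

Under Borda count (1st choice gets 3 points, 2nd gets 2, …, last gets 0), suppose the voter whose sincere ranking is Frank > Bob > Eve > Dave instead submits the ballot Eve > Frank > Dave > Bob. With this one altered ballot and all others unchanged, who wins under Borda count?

Borda totals with the altered ballot: Bob 2, Eve 9, Dave 10, Frank 9.
The switch changes the winner from Frank to Dave.

Dave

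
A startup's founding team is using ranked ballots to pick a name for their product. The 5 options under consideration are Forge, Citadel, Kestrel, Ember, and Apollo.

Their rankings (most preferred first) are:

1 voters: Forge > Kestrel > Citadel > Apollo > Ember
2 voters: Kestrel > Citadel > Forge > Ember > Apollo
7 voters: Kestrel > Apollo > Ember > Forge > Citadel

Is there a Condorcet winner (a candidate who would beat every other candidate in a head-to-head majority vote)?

Yes

Head-to-head results (10 voters total):
Forge vs Citadel: Forge wins 8–2.
Forge vs Kestrel: Kestrel wins 9–1.
Forge vs Ember: Ember wins 7–3.
Forge vs Apollo: Apollo wins 7–3.
Citadel vs Kestrel: Kestrel wins 10–0.
Citadel vs Ember: Ember wins 7–3.
Citadel vs Apollo: Apollo wins 7–3.
Kestrel vs Ember: Kestrel wins 10–0.
Kestrel vs Apollo: Kestrel wins 10–0.
Ember vs Apollo: Apollo wins 8–2.
Kestrel beats each rival — Forge (9–1), Citadel (10–0), Ember (10–0), Apollo (10–0) — so Kestrel is the Condorcet winner.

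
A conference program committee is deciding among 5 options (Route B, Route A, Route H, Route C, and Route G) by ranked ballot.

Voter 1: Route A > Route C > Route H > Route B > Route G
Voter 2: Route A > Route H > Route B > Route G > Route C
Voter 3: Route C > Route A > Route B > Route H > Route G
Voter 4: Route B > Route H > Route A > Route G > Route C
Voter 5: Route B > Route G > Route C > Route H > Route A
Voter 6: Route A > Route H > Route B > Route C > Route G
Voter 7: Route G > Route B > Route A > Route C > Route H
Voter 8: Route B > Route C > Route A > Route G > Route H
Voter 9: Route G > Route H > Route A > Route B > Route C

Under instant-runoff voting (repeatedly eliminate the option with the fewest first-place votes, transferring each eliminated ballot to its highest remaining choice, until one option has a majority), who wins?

Round 1: Route B 3, Route A 3, Route G 2, Route C 1, Route H 0. Route H has the fewest and is eliminated.
Round 2: Route B 3, Route A 3, Route G 2, Route C 1. Route C has the fewest and is eliminated.
Round 3: Route A 4, Route B 3, Route G 2. Route G has the fewest and is eliminated.
Round 4: Route A 5, Route B 4. Route A has a majority.

Route A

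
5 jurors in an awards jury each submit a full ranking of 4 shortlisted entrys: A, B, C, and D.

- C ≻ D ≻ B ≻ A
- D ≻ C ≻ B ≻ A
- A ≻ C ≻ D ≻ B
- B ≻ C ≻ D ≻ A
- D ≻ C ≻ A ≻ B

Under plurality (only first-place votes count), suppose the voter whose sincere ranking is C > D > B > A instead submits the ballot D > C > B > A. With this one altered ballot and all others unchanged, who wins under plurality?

First-place totals with the altered ballot: A 1, B 1, C 0, D 3.
The winner is unchanged: still D.

D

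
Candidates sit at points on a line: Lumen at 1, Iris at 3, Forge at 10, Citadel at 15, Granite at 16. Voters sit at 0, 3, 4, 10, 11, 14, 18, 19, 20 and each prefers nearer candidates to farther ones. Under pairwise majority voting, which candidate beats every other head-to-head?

With single-peaked preferences on a line, the Condorcet winner is the candidate closest to the median voter.
The median voter (position 11) is closest to Forge at 10.
Check: Forge vs Citadel — voters closer to Forge: 5 of 9.

Forge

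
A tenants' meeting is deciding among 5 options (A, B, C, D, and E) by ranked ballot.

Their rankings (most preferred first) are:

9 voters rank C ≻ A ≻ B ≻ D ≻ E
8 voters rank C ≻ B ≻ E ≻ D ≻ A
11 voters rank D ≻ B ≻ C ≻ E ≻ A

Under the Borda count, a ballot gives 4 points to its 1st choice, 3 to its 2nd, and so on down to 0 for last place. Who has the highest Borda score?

C

Borda scores:
  A: 9·3 + 8·0 + 11·0 = 27
  B: 9·2 + 8·3 + 11·3 = 75
  C: 9·4 + 8·4 + 11·2 = 90
  D: 9·1 + 8·1 + 11·4 = 61
  E: 9·0 + 8·2 + 11·1 = 27
C has the highest total.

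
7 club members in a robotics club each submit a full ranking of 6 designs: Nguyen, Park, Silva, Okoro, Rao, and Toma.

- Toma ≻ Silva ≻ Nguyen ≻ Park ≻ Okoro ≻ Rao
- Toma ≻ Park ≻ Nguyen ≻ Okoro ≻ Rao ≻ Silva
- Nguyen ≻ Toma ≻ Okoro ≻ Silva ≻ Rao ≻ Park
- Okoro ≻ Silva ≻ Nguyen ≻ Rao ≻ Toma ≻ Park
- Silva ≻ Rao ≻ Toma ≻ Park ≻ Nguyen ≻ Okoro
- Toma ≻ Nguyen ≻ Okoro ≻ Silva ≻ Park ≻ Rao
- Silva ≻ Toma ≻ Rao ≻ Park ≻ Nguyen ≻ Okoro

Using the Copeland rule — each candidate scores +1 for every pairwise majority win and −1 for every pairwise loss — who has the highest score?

Pairwise results:
  Nguyen vs Park: Nguyen wins 4–3.
  Nguyen vs Silva: Silva wins 4–3.
  Nguyen vs Okoro: Nguyen wins 6–1.
  Nguyen vs Rao: Nguyen wins 5–2.
  Nguyen vs Toma: Toma wins 5–2.
  Park vs Silva: Silva wins 6–1.
  Park vs Okoro: Park wins 4–3.
  Park vs Rao: Rao wins 4–3.
  Park vs Toma: Toma wins 7–0.
  Silva vs Okoro: Okoro wins 4–3.
  Silva vs Rao: Silva wins 6–1.
  Silva vs Toma: Toma wins 4–3.
  Okoro vs Rao: Okoro wins 5–2.
  Okoro vs Toma: Toma wins 6–1.
  Rao vs Toma: Toma wins 5–2.
Copeland scores (wins − losses):
  Nguyen: 3 − 2 = 1
  Park: 1 − 4 = -3
  Silva: 3 − 2 = 1
  Okoro: 2 − 3 = -1
  Rao: 1 − 4 = -3
  Toma: 5 − 0 = 5
Toma has the best Copeland score.

Toma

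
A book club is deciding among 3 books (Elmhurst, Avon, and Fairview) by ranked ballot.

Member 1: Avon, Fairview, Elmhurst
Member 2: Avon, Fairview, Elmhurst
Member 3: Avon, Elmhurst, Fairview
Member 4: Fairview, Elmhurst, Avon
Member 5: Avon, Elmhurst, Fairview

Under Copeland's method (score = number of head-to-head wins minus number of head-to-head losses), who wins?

Pairwise results:
  Elmhurst vs Avon: Avon wins 4–1.
  Elmhurst vs Fairview: Fairview wins 3–2.
  Avon vs Fairview: Avon wins 4–1.
Copeland scores (wins − losses):
  Elmhurst: 0 − 2 = -2
  Avon: 2 − 0 = 2
  Fairview: 1 − 1 = 0
Avon has the best Copeland score.

Avon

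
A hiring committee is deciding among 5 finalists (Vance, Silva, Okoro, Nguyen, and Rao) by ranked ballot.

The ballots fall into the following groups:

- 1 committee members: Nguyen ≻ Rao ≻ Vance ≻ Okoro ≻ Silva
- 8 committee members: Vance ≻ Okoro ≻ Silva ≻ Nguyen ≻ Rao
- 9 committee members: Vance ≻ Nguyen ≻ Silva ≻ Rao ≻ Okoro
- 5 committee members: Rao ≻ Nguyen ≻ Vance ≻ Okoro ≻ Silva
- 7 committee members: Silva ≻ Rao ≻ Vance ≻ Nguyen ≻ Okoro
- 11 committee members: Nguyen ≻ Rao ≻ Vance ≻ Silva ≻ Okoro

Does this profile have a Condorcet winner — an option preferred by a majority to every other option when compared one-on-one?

Head-to-head results (41 voters total):
Vance vs Silva: Vance wins 34–7.
Vance vs Okoro: Vance wins 41–0.
Vance vs Nguyen: Vance wins 24–17.
Vance vs Rao: Rao wins 24–17.
Silva vs Okoro: Silva wins 27–14.
Silva vs Nguyen: Nguyen wins 26–15.
Silva vs Rao: Silva wins 24–17.
Okoro vs Nguyen: Nguyen wins 33–8.
Okoro vs Rao: Rao wins 33–8.
Nguyen vs Rao: Nguyen wins 29–12.
No candidate beats all others: Vance beats Silva beats Rao beats Vance, a majority cycle.

No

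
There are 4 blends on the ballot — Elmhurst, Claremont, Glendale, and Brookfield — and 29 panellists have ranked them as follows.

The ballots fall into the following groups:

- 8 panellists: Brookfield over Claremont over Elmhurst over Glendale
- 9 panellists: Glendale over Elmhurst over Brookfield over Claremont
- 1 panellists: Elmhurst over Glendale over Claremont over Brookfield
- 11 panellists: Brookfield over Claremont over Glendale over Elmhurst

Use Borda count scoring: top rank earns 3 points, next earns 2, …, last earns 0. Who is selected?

Borda scores:
  Elmhurst: 8·1 + 9·2 + 3 + 11·0 = 29
  Claremont: 8·2 + 9·0 + 1 + 11·2 = 39
  Glendale: 8·0 + 9·3 + 2 + 11·1 = 40
  Brookfield: 8·3 + 9·1 + 0 + 11·3 = 66
Brookfield has the highest total.

Brookfield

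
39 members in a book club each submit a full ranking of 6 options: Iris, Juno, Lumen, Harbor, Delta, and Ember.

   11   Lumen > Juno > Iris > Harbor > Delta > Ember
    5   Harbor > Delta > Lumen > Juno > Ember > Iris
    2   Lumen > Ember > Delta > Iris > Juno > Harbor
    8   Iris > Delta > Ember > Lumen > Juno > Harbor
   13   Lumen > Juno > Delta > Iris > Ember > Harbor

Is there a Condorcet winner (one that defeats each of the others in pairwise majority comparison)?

Head-to-head results (39 voters total):
Iris vs Juno: Juno wins 29–10.
Iris vs Lumen: Lumen wins 31–8.
Iris vs Harbor: Iris wins 34–5.
Iris vs Delta: Delta wins 20–19.
Iris vs Ember: Iris wins 32–7.
Juno vs Lumen: Lumen wins 39–0.
Juno vs Harbor: Juno wins 34–5.
Juno vs Delta: Juno wins 24–15.
Juno vs Ember: Juno wins 29–10.
Lumen vs Harbor: Lumen wins 34–5.
Lumen vs Delta: Lumen wins 26–13.
Lumen vs Ember: Lumen wins 31–8.
Harbor vs Delta: Delta wins 23–16.
Harbor vs Ember: Ember wins 23–16.
Delta vs Ember: Delta wins 37–2.
Lumen beats each rival — Iris (31–8), Juno (39–0), Harbor (34–5), Delta (26–13), Ember (31–8) — so Lumen is the Condorcet winner.

Yes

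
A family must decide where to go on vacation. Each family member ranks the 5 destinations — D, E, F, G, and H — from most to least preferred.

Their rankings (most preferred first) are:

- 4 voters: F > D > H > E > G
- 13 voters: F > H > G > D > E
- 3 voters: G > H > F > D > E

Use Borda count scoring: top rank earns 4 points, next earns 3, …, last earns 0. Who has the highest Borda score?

Borda scores:
  D: 4·3 + 13·1 + 3·1 = 28
  E: 4·1 + 13·0 + 3·0 = 4
  F: 4·4 + 13·4 + 3·2 = 74
  G: 4·0 + 13·2 + 3·4 = 38
  H: 4·2 + 13·3 + 3·3 = 56
F has the highest total.

F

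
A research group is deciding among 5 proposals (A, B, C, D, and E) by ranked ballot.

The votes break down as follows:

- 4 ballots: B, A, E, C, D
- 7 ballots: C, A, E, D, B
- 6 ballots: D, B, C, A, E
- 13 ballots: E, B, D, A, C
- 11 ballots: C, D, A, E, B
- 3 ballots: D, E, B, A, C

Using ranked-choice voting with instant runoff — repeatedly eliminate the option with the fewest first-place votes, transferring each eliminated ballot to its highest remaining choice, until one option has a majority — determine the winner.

Round 1: C 18, E 13, D 9, B 4, A 0. A has the fewest and is eliminated.
Round 2: C 18, E 13, D 9, B 4. B has the fewest and is eliminated.
Round 3: C 18, E 17, D 9. D has the fewest and is eliminated.
Round 4: C 24, E 20. C has a majority.

C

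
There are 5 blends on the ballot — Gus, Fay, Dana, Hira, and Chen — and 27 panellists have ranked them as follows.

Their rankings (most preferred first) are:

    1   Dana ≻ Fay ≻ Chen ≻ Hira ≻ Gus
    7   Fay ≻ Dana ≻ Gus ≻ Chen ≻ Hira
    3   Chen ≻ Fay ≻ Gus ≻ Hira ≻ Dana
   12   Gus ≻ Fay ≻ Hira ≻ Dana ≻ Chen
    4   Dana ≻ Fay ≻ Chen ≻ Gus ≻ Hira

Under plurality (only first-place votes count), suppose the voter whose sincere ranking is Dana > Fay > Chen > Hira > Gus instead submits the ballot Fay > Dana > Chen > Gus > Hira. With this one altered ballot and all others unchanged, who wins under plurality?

Gus

First-place totals with the altered ballot: Gus 12, Fay 8, Dana 4, Hira 0, Chen 3.
The winner is unchanged: still Gus.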